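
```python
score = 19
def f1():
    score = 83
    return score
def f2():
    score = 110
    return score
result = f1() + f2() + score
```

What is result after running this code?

Step 1: Each function shadows global score with its own local.
Step 2: f1() returns 83, f2() returns 110.
Step 3: Global score = 19 is unchanged. result = 83 + 110 + 19 = 212

The answer is 212.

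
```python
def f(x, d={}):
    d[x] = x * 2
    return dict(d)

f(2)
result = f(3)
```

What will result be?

Step 1: Mutable default dict is shared across calls.
Step 2: First call adds 2: 4. Second call adds 3: 6.
Step 3: result = {2: 4, 3: 6}

The answer is {2: 4, 3: 6}.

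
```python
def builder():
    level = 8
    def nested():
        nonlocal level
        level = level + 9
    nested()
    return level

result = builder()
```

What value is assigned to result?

Step 1: builder() sets level = 8.
Step 2: nested() uses nonlocal to modify level in builder's scope: level = 8 + 9 = 17.
Step 3: builder() returns the modified level = 17

The answer is 17.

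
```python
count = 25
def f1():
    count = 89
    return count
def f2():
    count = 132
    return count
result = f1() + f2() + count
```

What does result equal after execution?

Step 1: Each function shadows global count with its own local.
Step 2: f1() returns 89, f2() returns 132.
Step 3: Global count = 25 is unchanged. result = 89 + 132 + 25 = 246

The answer is 246.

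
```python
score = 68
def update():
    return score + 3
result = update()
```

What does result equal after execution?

Step 1: score = 68 is defined globally.
Step 2: update() looks up score from global scope = 68, then computes 68 + 3 = 71.
Step 3: result = 71

The answer is 71.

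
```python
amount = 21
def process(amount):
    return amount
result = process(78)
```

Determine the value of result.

Step 1: Global amount = 21.
Step 2: process(78) takes parameter amount = 78, which shadows the global.
Step 3: result = 78

The answer is 78.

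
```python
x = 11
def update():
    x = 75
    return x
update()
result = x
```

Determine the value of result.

Step 1: Global x = 11.
Step 2: update() creates local x = 75 (shadow, not modification).
Step 3: After update() returns, global x is unchanged. result = 11

The answer is 11.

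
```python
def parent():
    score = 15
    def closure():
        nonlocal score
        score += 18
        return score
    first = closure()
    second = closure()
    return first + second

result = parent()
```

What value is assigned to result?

Step 1: score starts at 15.
Step 2: First call: score = 15 + 18 = 33, returns 33.
Step 3: Second call: score = 33 + 18 = 51, returns 51.
Step 4: result = 33 + 51 = 84

The answer is 84.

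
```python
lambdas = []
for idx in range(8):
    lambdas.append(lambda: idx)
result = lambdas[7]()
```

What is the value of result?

Step 1: The loop creates 8 lambdas, all referencing the same variable idx.
Step 2: After the loop, idx = 7 (final value).
Step 3: lambdas[7]() looks up idx at call time and finds 7. This is the late binding gotcha. result = 7

The answer is 7.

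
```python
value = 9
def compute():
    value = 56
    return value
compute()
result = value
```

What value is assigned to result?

Step 1: value = 9 globally.
Step 2: compute() creates a LOCAL value = 56 (no global keyword!).
Step 3: The global value is unchanged. result = 9

The answer is 9.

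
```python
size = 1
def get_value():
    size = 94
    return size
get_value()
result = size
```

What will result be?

Step 1: Global size = 1.
Step 2: get_value() creates local size = 94 (shadow, not modification).
Step 3: After get_value() returns, global size is unchanged. result = 1

The answer is 1.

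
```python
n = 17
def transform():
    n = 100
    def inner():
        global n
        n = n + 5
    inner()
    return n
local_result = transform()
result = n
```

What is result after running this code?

Step 1: Global n = 17. transform() creates local n = 100.
Step 2: inner() declares global n and adds 5: global n = 17 + 5 = 22.
Step 3: transform() returns its local n = 100 (unaffected by inner).
Step 4: result = global n = 22

The answer is 22.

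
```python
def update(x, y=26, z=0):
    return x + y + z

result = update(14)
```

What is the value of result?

Step 1: update(14) uses defaults y = 26, z = 0.
Step 2: Returns 14 + 26 + 0 = 40.
Step 3: result = 40

The answer is 40.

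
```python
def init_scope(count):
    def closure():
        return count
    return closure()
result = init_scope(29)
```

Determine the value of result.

Step 1: init_scope(29) binds parameter count = 29.
Step 2: closure() looks up count in enclosing scope and finds the parameter count = 29.
Step 3: result = 29

The answer is 29.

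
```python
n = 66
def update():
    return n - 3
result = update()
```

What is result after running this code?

Step 1: n = 66 is defined globally.
Step 2: update() looks up n from global scope = 66, then computes 66 - 3 = 63.
Step 3: result = 63

The answer is 63.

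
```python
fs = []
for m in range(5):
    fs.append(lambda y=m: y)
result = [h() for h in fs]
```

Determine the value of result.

Step 1: Default arg y=m captures m at each iteration.
Step 2: Each lambda has its own default: 0, 1, ..., 4.
Step 3: result = [0, 1, 2, 3, 4]

The answer is [0, 1, 2, 3, 4].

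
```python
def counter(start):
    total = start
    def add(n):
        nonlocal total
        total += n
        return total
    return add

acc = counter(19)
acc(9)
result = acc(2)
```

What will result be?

Step 1: counter(19) creates closure with total = 19.
Step 2: First acc(9): total = 19 + 9 = 28.
Step 3: Second acc(2): total = 28 + 2 = 30. result = 30

The answer is 30.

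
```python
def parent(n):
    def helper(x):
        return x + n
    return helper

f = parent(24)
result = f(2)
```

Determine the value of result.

Step 1: parent(24) creates a closure that captures n = 24.
Step 2: f(2) calls the closure with x = 2, returning 2 + 24 = 26.
Step 3: result = 26

The answer is 26.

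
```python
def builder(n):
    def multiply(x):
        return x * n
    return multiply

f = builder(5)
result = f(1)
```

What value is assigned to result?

Step 1: builder(5) returns multiply closure with n = 5.
Step 2: f(1) computes 1 * 5 = 5.
Step 3: result = 5

The answer is 5.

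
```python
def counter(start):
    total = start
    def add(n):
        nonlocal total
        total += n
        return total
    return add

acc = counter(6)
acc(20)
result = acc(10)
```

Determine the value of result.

Step 1: counter(6) creates closure with total = 6.
Step 2: First acc(20): total = 6 + 20 = 26.
Step 3: Second acc(10): total = 26 + 10 = 36. result = 36

The answer is 36.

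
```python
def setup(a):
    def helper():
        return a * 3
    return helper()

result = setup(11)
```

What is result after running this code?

Step 1: setup(11) binds parameter a = 11.
Step 2: helper() accesses a = 11 from enclosing scope.
Step 3: result = 11 * 3 = 33

The answer is 33.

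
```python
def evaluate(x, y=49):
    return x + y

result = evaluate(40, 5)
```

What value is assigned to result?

Step 1: evaluate(40, 5) overrides default y with 5.
Step 2: Returns 40 + 5 = 45.
Step 3: result = 45

The answer is 45.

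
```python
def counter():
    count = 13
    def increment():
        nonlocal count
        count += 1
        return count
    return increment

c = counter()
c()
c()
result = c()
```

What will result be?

Step 1: counter() creates closure with count = 13.
Step 2: Each c() call increments count via nonlocal. After 3 calls: 13 + 3 = 16.
Step 3: result = 16

The answer is 16.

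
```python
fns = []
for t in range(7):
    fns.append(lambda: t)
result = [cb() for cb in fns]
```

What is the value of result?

Step 1: All 7 lambdas share the same variable t.
Step 2: After the loop, t = 6.
Step 3: Each call returns 6. result = [6, 6, 6, 6, 6, 6, 6]

The answer is [6, 6, 6, 6, 6, 6, 6].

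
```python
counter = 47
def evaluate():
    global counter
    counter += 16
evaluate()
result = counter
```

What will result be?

Step 1: counter = 47 globally.
Step 2: evaluate() modifies global counter: counter += 16 = 63.
Step 3: result = 63

The answer is 63.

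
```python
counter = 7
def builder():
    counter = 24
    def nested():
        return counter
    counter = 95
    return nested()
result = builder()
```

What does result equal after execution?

Step 1: builder() sets counter = 24, then later counter = 95.
Step 2: nested() is called after counter is reassigned to 95. Closures capture variables by reference, not by value.
Step 3: result = 95

The answer is 95.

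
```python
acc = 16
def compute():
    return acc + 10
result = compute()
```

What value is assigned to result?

Step 1: acc = 16 is defined globally.
Step 2: compute() looks up acc from global scope = 16, then computes 16 + 10 = 26.
Step 3: result = 26

The answer is 26.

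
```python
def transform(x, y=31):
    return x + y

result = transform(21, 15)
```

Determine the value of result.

Step 1: transform(21, 15) overrides default y with 15.
Step 2: Returns 21 + 15 = 36.
Step 3: result = 36

The answer is 36.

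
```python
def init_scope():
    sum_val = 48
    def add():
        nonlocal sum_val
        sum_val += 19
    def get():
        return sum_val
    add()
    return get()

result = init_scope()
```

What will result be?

Step 1: sum_val = 48. add() modifies it via nonlocal, get() reads it.
Step 2: add() makes sum_val = 48 + 19 = 67.
Step 3: get() returns 67. result = 67

The answer is 67.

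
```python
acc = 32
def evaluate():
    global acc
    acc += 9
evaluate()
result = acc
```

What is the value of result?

Step 1: acc = 32 globally.
Step 2: evaluate() modifies global acc: acc += 9 = 41.
Step 3: result = 41

The answer is 41.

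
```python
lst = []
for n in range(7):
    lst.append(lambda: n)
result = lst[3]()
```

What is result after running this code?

Step 1: The loop creates 7 lambdas, all referencing the same variable n.
Step 2: After the loop, n = 6 (final value).
Step 3: lst[3]() looks up n at call time and finds 6. This is the late binding gotcha. result = 6

The answer is 6.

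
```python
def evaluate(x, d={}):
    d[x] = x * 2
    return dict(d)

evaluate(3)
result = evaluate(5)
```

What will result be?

Step 1: Mutable default dict is shared across calls.
Step 2: First call adds 3: 6. Second call adds 5: 10.
Step 3: result = {3: 6, 5: 10}

The answer is {3: 6, 5: 10}.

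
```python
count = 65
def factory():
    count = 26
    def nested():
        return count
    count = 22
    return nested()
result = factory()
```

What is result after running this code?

Step 1: factory() sets count = 26, then later count = 22.
Step 2: nested() is called after count is reassigned to 22. Closures capture variables by reference, not by value.
Step 3: result = 22

The answer is 22.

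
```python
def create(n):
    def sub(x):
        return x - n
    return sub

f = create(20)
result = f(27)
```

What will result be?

Step 1: create(20) creates a closure capturing n = 20.
Step 2: f(27) computes 27 - 20 = 7.
Step 3: result = 7

The answer is 7.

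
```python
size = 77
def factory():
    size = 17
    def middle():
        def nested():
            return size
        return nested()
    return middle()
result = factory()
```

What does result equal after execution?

Step 1: factory() defines size = 17. middle() and nested() have no local size.
Step 2: nested() checks local (none), enclosing middle() (none), enclosing factory() and finds size = 17.
Step 3: result = 17

The answer is 17.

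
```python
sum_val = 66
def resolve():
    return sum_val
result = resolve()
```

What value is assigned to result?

Step 1: sum_val = 66 is defined in the global scope.
Step 2: resolve() looks up sum_val. No local sum_val exists, so Python checks the global scope via LEGB rule and finds sum_val = 66.
Step 3: result = 66

The answer is 66.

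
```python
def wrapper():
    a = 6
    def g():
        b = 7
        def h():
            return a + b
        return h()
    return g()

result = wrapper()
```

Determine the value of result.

Step 1: wrapper() defines a = 6. g() defines b = 7.
Step 2: h() accesses both from enclosing scopes: a = 6, b = 7.
Step 3: result = 6 + 7 = 13

The answer is 13.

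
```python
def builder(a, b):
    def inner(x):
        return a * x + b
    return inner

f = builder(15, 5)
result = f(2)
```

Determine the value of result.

Step 1: builder(15, 5) captures a = 15, b = 5.
Step 2: f(2) computes 15 * 2 + 5 = 35.
Step 3: result = 35

The answer is 35.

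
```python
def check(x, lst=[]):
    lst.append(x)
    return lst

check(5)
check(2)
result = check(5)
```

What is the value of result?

Step 1: Mutable default argument gotcha! The list [] is created once.
Step 2: Each call appends to the SAME list: [5], [5, 2], [5, 2, 5].
Step 3: result = [5, 2, 5]

The answer is [5, 2, 5].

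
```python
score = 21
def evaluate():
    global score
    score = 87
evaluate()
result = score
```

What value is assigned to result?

Step 1: score = 21 globally.
Step 2: evaluate() declares global score and sets it to 87.
Step 3: After evaluate(), global score = 87. result = 87

The answer is 87.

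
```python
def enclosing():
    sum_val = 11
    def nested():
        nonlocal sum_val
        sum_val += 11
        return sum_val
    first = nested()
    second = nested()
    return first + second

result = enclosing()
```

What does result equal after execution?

Step 1: sum_val starts at 11.
Step 2: First call: sum_val = 11 + 11 = 22, returns 22.
Step 3: Second call: sum_val = 22 + 11 = 33, returns 33.
Step 4: result = 22 + 33 = 55

The answer is 55.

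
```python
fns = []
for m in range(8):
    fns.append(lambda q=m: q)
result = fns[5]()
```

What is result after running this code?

Step 1: Default argument q=m captures m's value at each iteration.
Step 2: fns[5] captured q = 5 when m was 5.
Step 3: result = 5

The answer is 5.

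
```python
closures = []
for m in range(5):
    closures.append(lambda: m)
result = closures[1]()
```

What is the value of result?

Step 1: The loop creates 5 lambdas, all referencing the same variable m.
Step 2: After the loop, m = 4 (final value).
Step 3: closures[1]() looks up m at call time and finds 4. This is the late binding gotcha. result = 4

The answer is 4.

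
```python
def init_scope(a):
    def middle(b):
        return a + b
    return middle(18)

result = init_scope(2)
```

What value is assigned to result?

Step 1: init_scope(2) passes a = 2.
Step 2: middle(18) has b = 18, reads a = 2 from enclosing.
Step 3: result = 2 + 18 = 20

The answer is 20.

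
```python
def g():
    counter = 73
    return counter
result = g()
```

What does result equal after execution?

Step 1: g() defines counter = 73 in its local scope.
Step 2: return counter finds the local variable counter = 73.
Step 3: result = 73

The answer is 73.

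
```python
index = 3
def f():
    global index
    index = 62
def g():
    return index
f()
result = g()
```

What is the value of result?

Step 1: index = 3.
Step 2: f() sets global index = 62.
Step 3: g() reads global index = 62. result = 62

The answer is 62.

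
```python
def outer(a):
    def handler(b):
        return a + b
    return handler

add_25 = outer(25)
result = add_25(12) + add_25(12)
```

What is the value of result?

Step 1: add_25 captures a = 25.
Step 2: add_25(12) = 25 + 12 = 37, called twice.
Step 3: result = 37 + 37 = 74

The answer is 74.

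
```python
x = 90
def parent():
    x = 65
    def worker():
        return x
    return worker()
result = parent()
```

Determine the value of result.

Step 1: x = 90 globally, but parent() defines x = 65 locally.
Step 2: worker() looks up x. Not in local scope, so checks enclosing scope (parent) and finds x = 65.
Step 3: result = 65

The answer is 65.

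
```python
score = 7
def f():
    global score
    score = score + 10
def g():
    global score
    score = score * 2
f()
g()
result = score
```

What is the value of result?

Step 1: score = 7.
Step 2: f() adds 10: score = 7 + 10 = 17.
Step 3: g() doubles: score = 17 * 2 = 34.
Step 4: result = 34

The answer is 34.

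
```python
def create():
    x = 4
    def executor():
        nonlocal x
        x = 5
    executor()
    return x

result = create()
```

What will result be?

Step 1: create() sets x = 4.
Step 2: executor() uses nonlocal to reassign x = 5.
Step 3: result = 5

The answer is 5.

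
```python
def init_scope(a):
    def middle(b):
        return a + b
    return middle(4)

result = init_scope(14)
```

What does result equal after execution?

Step 1: init_scope(14) passes a = 14.
Step 2: middle(4) has b = 4, reads a = 14 from enclosing.
Step 3: result = 14 + 4 = 18

The answer is 18.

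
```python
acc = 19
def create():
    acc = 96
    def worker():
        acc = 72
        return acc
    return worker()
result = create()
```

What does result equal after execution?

Step 1: Three scopes define acc: global (19), create (96), worker (72).
Step 2: worker() has its own local acc = 72, which shadows both enclosing and global.
Step 3: result = 72 (local wins in LEGB)

The answer is 72.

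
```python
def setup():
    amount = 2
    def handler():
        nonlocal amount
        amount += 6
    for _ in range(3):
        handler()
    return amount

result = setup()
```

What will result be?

Step 1: amount = 2.
Step 2: handler() is called 3 times in a loop, each adding 6 via nonlocal.
Step 3: amount = 2 + 6 * 3 = 20

The answer is 20.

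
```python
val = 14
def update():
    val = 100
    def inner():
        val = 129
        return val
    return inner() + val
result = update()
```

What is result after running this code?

Step 1: update() has local val = 100. inner() has local val = 129.
Step 2: inner() returns its local val = 129.
Step 3: update() returns 129 + its own val (100) = 229

The answer is 229.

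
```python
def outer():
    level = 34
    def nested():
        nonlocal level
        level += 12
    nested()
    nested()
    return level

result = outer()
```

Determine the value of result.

Step 1: level starts at 34.
Step 2: nested() is called 2 times, each adding 12.
Step 3: level = 34 + 12 * 2 = 58

The answer is 58.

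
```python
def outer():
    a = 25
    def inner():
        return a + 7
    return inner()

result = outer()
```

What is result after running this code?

Step 1: outer() defines a = 25.
Step 2: inner() reads a = 25 from enclosing scope, returns 25 + 7 = 32.
Step 3: result = 32

The answer is 32.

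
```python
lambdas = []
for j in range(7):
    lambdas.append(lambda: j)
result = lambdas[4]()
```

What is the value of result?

Step 1: The loop creates 7 lambdas, all referencing the same variable j.
Step 2: After the loop, j = 6 (final value).
Step 3: lambdas[4]() looks up j at call time and finds 6. This is the late binding gotcha. result = 6

The answer is 6.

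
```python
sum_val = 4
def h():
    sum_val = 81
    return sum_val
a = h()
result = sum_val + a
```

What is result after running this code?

Step 1: Global sum_val = 4. h() returns local sum_val = 81.
Step 2: a = 81. Global sum_val still = 4.
Step 3: result = 4 + 81 = 85

The answer is 85.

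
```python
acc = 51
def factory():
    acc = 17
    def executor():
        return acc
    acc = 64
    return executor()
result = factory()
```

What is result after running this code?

Step 1: factory() sets acc = 17, then later acc = 64.
Step 2: executor() is called after acc is reassigned to 64. Closures capture variables by reference, not by value.
Step 3: result = 64

The answer is 64.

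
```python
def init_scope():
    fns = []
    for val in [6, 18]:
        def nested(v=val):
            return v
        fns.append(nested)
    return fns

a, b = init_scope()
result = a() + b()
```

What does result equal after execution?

Step 1: Default argument v=val captures val at each iteration.
Step 2: a() returns 6 (captured at first iteration), b() returns 18 (captured at second).
Step 3: result = 6 + 18 = 24

The answer is 24.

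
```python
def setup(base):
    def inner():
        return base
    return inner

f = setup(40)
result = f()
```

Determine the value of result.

Step 1: setup(40) creates closure capturing base = 40.
Step 2: f() returns the captured base = 40.
Step 3: result = 40

The answer is 40.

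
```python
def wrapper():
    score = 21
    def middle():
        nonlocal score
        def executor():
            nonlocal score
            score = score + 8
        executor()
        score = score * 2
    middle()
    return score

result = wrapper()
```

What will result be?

Step 1: score = 21.
Step 2: executor() adds 8: score = 21 + 8 = 29.
Step 3: middle() doubles: score = 29 * 2 = 58.
Step 4: result = 58

The answer is 58.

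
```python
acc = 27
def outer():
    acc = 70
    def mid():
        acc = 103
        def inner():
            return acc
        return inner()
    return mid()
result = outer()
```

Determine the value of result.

Step 1: Three levels of shadowing: global 27, outer 70, mid 103.
Step 2: inner() finds acc = 103 in enclosing mid() scope.
Step 3: result = 103

The answer is 103.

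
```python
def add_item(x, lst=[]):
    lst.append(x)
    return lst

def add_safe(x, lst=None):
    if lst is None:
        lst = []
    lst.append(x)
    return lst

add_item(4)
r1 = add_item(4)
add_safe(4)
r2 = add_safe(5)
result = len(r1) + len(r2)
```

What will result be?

Step 1: add_item shares mutable default: after 2 calls, lst = [4, 4], len = 2.
Step 2: add_safe creates fresh list each time: r2 = [5], len = 1.
Step 3: result = 2 + 1 = 3

The answer is 3.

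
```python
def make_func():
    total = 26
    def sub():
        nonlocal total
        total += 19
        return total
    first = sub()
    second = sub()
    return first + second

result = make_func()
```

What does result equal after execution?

Step 1: total starts at 26.
Step 2: First call: total = 26 + 19 = 45, returns 45.
Step 3: Second call: total = 45 + 19 = 64, returns 64.
Step 4: result = 45 + 64 = 109

The answer is 109.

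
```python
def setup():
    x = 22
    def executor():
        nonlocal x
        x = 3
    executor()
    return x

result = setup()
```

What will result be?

Step 1: setup() sets x = 22.
Step 2: executor() uses nonlocal to reassign x = 3.
Step 3: result = 3

The answer is 3.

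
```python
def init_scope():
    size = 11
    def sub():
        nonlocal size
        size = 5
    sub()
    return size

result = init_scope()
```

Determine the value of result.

Step 1: init_scope() sets size = 11.
Step 2: sub() uses nonlocal to reassign size = 5.
Step 3: result = 5

The answer is 5.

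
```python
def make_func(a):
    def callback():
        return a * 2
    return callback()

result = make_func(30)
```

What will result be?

Step 1: make_func(30) binds parameter a = 30.
Step 2: callback() accesses a = 30 from enclosing scope.
Step 3: result = 30 * 2 = 60

The answer is 60.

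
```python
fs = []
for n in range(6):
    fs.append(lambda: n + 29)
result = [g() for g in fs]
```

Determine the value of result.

Step 1: All lambdas capture n by reference. After the loop, n = 5.
Step 2: Each call returns 5 + 29 = 34.
Step 3: result = [34, 34, 34, 34, 34, 34]

The answer is [34, 34, 34, 34, 34, 34].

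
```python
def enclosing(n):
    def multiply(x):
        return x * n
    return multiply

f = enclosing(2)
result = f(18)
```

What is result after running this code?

Step 1: enclosing(2) returns multiply closure with n = 2.
Step 2: f(18) computes 18 * 2 = 36.
Step 3: result = 36

The answer is 36.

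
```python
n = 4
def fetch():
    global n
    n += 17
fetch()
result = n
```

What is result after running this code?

Step 1: n = 4 globally.
Step 2: fetch() modifies global n: n += 17 = 21.
Step 3: result = 21

The answer is 21.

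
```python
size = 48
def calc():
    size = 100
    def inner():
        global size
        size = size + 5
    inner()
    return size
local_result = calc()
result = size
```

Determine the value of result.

Step 1: Global size = 48. calc() creates local size = 100.
Step 2: inner() declares global size and adds 5: global size = 48 + 5 = 53.
Step 3: calc() returns its local size = 100 (unaffected by inner).
Step 4: result = global size = 53

The answer is 53.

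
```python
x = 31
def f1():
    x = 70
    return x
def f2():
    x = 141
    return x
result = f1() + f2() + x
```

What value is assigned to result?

Step 1: Each function shadows global x with its own local.
Step 2: f1() returns 70, f2() returns 141.
Step 3: Global x = 31 is unchanged. result = 70 + 141 + 31 = 242

The answer is 242.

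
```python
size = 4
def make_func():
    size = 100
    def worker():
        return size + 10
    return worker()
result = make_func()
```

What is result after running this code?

Step 1: make_func() shadows global size with size = 100.
Step 2: worker() finds size = 100 in enclosing scope, computes 100 + 10 = 110.
Step 3: result = 110

The answer is 110.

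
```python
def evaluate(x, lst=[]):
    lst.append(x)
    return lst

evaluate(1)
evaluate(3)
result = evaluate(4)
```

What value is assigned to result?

Step 1: Mutable default argument gotcha! The list [] is created once.
Step 2: Each call appends to the SAME list: [1], [1, 3], [1, 3, 4].
Step 3: result = [1, 3, 4]

The answer is [1, 3, 4].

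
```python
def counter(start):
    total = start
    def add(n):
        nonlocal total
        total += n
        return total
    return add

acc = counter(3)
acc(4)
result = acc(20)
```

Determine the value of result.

Step 1: counter(3) creates closure with total = 3.
Step 2: First acc(4): total = 3 + 4 = 7.
Step 3: Second acc(20): total = 7 + 20 = 27. result = 27

The answer is 27.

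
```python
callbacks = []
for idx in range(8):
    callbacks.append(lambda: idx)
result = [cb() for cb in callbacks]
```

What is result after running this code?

Step 1: All 8 lambdas share the same variable idx.
Step 2: After the loop, idx = 7.
Step 3: Each call returns 7. result = [7, 7, 7, 7, 7, 7, 7, 7]

The answer is [7, 7, 7, 7, 7, 7, 7, 7].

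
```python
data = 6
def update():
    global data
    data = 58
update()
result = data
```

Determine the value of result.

Step 1: data = 6 globally.
Step 2: update() declares global data and sets it to 58.
Step 3: After update(), global data = 58. result = 58

The answer is 58.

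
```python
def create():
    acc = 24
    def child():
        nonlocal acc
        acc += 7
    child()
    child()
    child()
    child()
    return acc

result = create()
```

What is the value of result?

Step 1: acc starts at 24.
Step 2: child() is called 4 times, each adding 7.
Step 3: acc = 24 + 7 * 4 = 52

The answer is 52.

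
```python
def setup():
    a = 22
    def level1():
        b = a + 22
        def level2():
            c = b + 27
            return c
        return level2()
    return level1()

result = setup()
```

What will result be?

Step 1: a = 22. b = a + 22 = 44.
Step 2: c = b + 27 = 44 + 27 = 71.
Step 3: result = 71

The answer is 71.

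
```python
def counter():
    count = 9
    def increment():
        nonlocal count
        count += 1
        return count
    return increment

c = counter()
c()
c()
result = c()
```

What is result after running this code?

Step 1: counter() creates closure with count = 9.
Step 2: Each c() call increments count via nonlocal. After 3 calls: 9 + 3 = 12.
Step 3: result = 12

The answer is 12.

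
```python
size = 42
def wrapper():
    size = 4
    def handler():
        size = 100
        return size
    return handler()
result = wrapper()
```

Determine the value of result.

Step 1: Three scopes define size: global (42), wrapper (4), handler (100).
Step 2: handler() has its own local size = 100, which shadows both enclosing and global.
Step 3: result = 100 (local wins in LEGB)

The answer is 100.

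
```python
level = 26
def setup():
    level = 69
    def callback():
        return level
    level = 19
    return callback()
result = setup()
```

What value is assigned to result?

Step 1: setup() sets level = 69, then later level = 19.
Step 2: callback() is called after level is reassigned to 19. Closures capture variables by reference, not by value.
Step 3: result = 19

The answer is 19.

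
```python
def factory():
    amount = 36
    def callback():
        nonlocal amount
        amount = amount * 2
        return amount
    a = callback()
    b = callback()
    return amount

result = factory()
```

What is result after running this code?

Step 1: amount starts at 36.
Step 2: First callback(): amount = 36 * 2 = 72.
Step 3: Second callback(): amount = 72 * 2 = 144.
Step 4: result = 144

The answer is 144.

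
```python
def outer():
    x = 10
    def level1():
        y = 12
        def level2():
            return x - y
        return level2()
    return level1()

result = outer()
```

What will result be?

Step 1: x = 10 in outer. y = 12 in level1.
Step 2: level2() reads x = 10 and y = 12 from enclosing scopes.
Step 3: result = 10 - 12 = -2

The answer is -2.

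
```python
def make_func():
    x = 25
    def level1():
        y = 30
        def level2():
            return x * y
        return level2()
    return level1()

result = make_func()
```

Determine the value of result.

Step 1: x = 25 in make_func. y = 30 in level1.
Step 2: level2() reads x = 25 and y = 30 from enclosing scopes.
Step 3: result = 25 * 30 = 750

The answer is 750.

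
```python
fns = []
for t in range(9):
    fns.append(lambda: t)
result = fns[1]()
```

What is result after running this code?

Step 1: The loop creates 9 lambdas, all referencing the same variable t.
Step 2: After the loop, t = 8 (final value).
Step 3: fns[1]() looks up t at call time and finds 8. This is the late binding gotcha. result = 8

The answer is 8.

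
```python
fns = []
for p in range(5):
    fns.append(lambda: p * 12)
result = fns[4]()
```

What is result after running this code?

Step 1: All lambdas reference the same variable p (late binding).
Step 2: After the loop, p = 4. Every lambda returns p * 12.
Step 3: fns[4]() = 4 * 12 = 48

The answer is 48.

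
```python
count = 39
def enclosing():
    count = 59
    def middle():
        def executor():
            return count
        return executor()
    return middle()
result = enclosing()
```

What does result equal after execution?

Step 1: enclosing() defines count = 59. middle() and executor() have no local count.
Step 2: executor() checks local (none), enclosing middle() (none), enclosing enclosing() and finds count = 59.
Step 3: result = 59

The answer is 59.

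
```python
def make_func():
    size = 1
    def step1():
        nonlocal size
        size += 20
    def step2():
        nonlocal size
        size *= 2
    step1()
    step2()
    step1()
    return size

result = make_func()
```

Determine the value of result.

Step 1: size = 1.
Step 2: step1(): size = 1 + 20 = 21.
Step 3: step2(): size = 21 * 2 = 42.
Step 4: step1(): size = 42 + 20 = 62. result = 62

The answer is 62.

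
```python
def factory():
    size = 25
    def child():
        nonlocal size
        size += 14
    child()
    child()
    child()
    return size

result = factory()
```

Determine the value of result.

Step 1: size starts at 25.
Step 2: child() is called 3 times, each adding 14.
Step 3: size = 25 + 14 * 3 = 67

The answer is 67.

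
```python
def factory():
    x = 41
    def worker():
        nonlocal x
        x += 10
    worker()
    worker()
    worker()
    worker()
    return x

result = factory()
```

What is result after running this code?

Step 1: x starts at 41.
Step 2: worker() is called 4 times, each adding 10.
Step 3: x = 41 + 10 * 4 = 81

The answer is 81.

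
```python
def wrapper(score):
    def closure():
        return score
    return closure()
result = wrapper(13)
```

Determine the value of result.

Step 1: wrapper(13) binds parameter score = 13.
Step 2: closure() looks up score in enclosing scope and finds the parameter score = 13.
Step 3: result = 13

The answer is 13.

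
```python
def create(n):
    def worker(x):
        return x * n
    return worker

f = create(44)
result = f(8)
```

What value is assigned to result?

Step 1: create(44) creates a closure capturing n = 44.
Step 2: f(8) computes 8 * 44 = 352.
Step 3: result = 352

The answer is 352.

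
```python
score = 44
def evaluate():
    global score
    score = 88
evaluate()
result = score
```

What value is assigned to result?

Step 1: score = 44 globally.
Step 2: evaluate() declares global score and sets it to 88.
Step 3: After evaluate(), global score = 88. result = 88

The answer is 88.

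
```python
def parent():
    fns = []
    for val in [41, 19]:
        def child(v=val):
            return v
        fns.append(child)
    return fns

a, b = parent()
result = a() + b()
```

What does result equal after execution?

Step 1: Default argument v=val captures val at each iteration.
Step 2: a() returns 41 (captured at first iteration), b() returns 19 (captured at second).
Step 3: result = 41 + 19 = 60

The answer is 60.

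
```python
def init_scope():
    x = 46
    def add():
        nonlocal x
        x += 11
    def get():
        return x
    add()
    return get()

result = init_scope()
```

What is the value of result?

Step 1: x = 46. add() modifies it via nonlocal, get() reads it.
Step 2: add() makes x = 46 + 11 = 57.
Step 3: get() returns 57. result = 57

The answer is 57.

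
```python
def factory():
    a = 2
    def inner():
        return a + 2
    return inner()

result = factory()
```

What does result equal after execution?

Step 1: factory() defines a = 2.
Step 2: inner() reads a = 2 from enclosing scope, returns 2 + 2 = 4.
Step 3: result = 4

The answer is 4.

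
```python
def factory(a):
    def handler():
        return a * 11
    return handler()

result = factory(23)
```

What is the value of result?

Step 1: factory(23) binds parameter a = 23.
Step 2: handler() accesses a = 23 from enclosing scope.
Step 3: result = 23 * 11 = 253

The answer is 253.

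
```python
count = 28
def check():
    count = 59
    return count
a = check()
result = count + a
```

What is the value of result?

Step 1: Global count = 28. check() returns local count = 59.
Step 2: a = 59. Global count still = 28.
Step 3: result = 28 + 59 = 87

The answer is 87.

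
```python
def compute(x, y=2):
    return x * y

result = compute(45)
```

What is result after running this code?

Step 1: compute(45) uses default y = 2.
Step 2: Returns 45 * 2 = 90.
Step 3: result = 90

The answer is 90.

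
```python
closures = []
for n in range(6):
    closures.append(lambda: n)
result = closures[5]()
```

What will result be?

Step 1: The loop creates 6 lambdas, all referencing the same variable n.
Step 2: After the loop, n = 5 (final value).
Step 3: closures[5]() looks up n at call time and finds 5. This is the late binding gotcha. result = 5

The answer is 5.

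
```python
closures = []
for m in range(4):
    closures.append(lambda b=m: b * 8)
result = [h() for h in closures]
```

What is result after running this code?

Step 1: Default arg b=m captures m at each iteration.
Step 2: closures[k] has b defaulting to k, returns k * 8.
Step 3: result = [0, 8, 16, 24]

The answer is [0, 8, 16, 24].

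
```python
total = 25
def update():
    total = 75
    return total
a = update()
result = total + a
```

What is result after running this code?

Step 1: Global total = 25. update() returns local total = 75.
Step 2: a = 75. Global total still = 25.
Step 3: result = 25 + 75 = 100

The answer is 100.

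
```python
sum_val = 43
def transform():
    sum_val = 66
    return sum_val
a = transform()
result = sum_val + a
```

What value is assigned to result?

Step 1: Global sum_val = 43. transform() returns local sum_val = 66.
Step 2: a = 66. Global sum_val still = 43.
Step 3: result = 43 + 66 = 109

The answer is 109.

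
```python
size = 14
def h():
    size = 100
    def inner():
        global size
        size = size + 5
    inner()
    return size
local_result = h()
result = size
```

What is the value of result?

Step 1: Global size = 14. h() creates local size = 100.
Step 2: inner() declares global size and adds 5: global size = 14 + 5 = 19.
Step 3: h() returns its local size = 100 (unaffected by inner).
Step 4: result = global size = 19

The answer is 19.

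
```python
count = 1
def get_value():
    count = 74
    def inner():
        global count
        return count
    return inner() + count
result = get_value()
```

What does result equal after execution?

Step 1: Global count = 1. get_value() shadows with local count = 74.
Step 2: inner() uses global keyword, so inner() returns global count = 1.
Step 3: get_value() returns 1 + 74 = 75

The answer is 75.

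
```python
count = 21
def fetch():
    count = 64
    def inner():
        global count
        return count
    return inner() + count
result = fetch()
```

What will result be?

Step 1: Global count = 21. fetch() shadows with local count = 64.
Step 2: inner() uses global keyword, so inner() returns global count = 21.
Step 3: fetch() returns 21 + 64 = 85

The answer is 85.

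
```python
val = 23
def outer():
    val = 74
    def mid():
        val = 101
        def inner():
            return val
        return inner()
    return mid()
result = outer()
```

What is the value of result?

Step 1: Three levels of shadowing: global 23, outer 74, mid 101.
Step 2: inner() finds val = 101 in enclosing mid() scope.
Step 3: result = 101

The answer is 101.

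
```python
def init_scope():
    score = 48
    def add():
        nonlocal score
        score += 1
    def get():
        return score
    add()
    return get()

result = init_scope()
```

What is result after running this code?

Step 1: score = 48. add() modifies it via nonlocal, get() reads it.
Step 2: add() makes score = 48 + 1 = 49.
Step 3: get() returns 49. result = 49

The answer is 49.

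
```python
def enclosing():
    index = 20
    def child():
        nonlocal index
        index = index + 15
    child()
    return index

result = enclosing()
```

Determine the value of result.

Step 1: enclosing() sets index = 20.
Step 2: child() uses nonlocal to modify index in enclosing's scope: index = 20 + 15 = 35.
Step 3: enclosing() returns the modified index = 35

The answer is 35.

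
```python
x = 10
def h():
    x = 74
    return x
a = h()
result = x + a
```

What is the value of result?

Step 1: Global x = 10. h() returns local x = 74.
Step 2: a = 74. Global x still = 10.
Step 3: result = 10 + 74 = 84

The answer is 84.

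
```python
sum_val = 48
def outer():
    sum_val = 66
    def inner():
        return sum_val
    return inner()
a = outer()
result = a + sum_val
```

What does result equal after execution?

Step 1: outer() has local sum_val = 66. inner() reads from enclosing.
Step 2: outer() returns 66. Global sum_val = 48 unchanged.
Step 3: result = 66 + 48 = 114

The answer is 114.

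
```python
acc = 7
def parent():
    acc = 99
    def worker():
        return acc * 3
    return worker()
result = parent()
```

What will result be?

Step 1: parent() shadows global acc with acc = 99.
Step 2: worker() finds acc = 99 in enclosing scope, computes 99 * 3 = 297.
Step 3: result = 297

The answer is 297.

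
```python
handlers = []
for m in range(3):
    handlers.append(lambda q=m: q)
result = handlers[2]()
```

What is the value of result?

Step 1: Default argument q=m captures m's value at each iteration.
Step 2: handlers[2] captured q = 2 when m was 2.
Step 3: result = 2

The answer is 2.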